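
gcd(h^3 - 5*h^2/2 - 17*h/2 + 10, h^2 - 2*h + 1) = h - 1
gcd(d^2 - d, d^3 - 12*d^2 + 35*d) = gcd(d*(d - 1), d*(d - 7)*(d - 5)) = d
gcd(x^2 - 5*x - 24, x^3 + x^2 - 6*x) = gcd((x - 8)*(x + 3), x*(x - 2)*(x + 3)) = x + 3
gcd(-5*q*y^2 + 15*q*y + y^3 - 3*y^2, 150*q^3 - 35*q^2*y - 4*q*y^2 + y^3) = -5*q + y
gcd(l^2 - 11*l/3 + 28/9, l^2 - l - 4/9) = l - 4/3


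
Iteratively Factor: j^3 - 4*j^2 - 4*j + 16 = (j + 2)*(j^2 - 6*j + 8) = (j - 2)*(j + 2)*(j - 4)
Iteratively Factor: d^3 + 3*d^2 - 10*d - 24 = (d - 3)*(d^2 + 6*d + 8) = (d - 3)*(d + 4)*(d + 2)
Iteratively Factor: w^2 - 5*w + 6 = (w - 2)*(w - 3)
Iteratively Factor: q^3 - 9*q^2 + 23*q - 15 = (q - 5)*(q^2 - 4*q + 3) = (q - 5)*(q - 1)*(q - 3)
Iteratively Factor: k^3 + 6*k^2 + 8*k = (k + 4)*(k^2 + 2*k) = (k + 2)*(k + 4)*(k)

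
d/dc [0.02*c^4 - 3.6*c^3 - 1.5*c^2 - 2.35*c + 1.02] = 0.08*c^3 - 10.8*c^2 - 3.0*c - 2.35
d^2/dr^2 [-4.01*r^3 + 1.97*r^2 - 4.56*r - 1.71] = 3.94 - 24.06*r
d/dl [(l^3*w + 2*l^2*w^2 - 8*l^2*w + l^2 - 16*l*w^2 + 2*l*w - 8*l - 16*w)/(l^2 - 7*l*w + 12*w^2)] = (-(2*l - 7*w)*(l^3*w + 2*l^2*w^2 - 8*l^2*w + l^2 - 16*l*w^2 + 2*l*w - 8*l - 16*w) + (l^2 - 7*l*w + 12*w^2)*(3*l^2*w + 4*l*w^2 - 16*l*w + 2*l - 16*w^2 + 2*w - 8))/(l^2 - 7*l*w + 12*w^2)^2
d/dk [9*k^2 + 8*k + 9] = 18*k + 8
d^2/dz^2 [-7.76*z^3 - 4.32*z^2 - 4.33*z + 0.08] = -46.56*z - 8.64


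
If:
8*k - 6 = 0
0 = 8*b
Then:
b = 0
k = 3/4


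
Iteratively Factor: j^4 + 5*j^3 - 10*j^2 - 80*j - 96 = (j - 4)*(j^3 + 9*j^2 + 26*j + 24) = (j - 4)*(j + 4)*(j^2 + 5*j + 6) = (j - 4)*(j + 2)*(j + 4)*(j + 3)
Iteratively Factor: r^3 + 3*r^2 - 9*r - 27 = (r - 3)*(r^2 + 6*r + 9) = (r - 3)*(r + 3)*(r + 3)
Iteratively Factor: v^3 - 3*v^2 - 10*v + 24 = (v - 4)*(v^2 + v - 6) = (v - 4)*(v - 2)*(v + 3)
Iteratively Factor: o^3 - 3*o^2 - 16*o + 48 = (o - 4)*(o^2 + o - 12) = (o - 4)*(o - 3)*(o + 4)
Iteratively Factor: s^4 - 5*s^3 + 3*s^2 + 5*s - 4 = (s - 1)*(s^3 - 4*s^2 - s + 4) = (s - 1)^2*(s^2 - 3*s - 4) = (s - 1)^2*(s + 1)*(s - 4)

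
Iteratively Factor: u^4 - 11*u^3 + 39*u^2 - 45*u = (u - 5)*(u^3 - 6*u^2 + 9*u) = u*(u - 5)*(u^2 - 6*u + 9) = u*(u - 5)*(u - 3)*(u - 3)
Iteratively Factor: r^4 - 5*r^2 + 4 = (r + 1)*(r^3 - r^2 - 4*r + 4) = (r + 1)*(r + 2)*(r^2 - 3*r + 2) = (r - 2)*(r + 1)*(r + 2)*(r - 1)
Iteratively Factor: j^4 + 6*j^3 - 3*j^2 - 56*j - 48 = (j + 4)*(j^3 + 2*j^2 - 11*j - 12) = (j + 1)*(j + 4)*(j^2 + j - 12) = (j + 1)*(j + 4)^2*(j - 3)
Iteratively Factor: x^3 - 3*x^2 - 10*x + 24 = (x - 2)*(x^2 - x - 12) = (x - 2)*(x + 3)*(x - 4)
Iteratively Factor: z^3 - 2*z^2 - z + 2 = (z + 1)*(z^2 - 3*z + 2) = (z - 2)*(z + 1)*(z - 1)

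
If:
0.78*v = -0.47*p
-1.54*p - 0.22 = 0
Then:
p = -0.14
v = 0.09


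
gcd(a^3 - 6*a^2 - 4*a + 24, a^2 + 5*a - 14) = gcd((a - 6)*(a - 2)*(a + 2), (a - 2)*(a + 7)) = a - 2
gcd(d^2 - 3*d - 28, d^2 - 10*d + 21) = d - 7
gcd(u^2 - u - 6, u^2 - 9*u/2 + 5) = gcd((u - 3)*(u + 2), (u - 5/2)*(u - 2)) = 1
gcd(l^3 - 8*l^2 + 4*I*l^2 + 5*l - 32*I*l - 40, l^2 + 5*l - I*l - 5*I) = l - I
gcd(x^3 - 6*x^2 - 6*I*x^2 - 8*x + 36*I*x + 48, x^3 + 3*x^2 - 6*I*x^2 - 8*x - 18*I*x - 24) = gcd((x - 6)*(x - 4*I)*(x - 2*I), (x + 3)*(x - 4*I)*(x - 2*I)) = x^2 - 6*I*x - 8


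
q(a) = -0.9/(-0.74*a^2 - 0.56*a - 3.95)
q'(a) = -0.9*(1.48*a + 0.56)/(-0.74*a^2 - 0.56*a - 3.95)^2 = (-1.332*a - 0.504)/(0.74*a^2 + 0.56*a + 3.95)^2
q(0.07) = 0.23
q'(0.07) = -0.04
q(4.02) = 0.05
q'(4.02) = -0.02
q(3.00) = 0.07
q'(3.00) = -0.03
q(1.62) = 0.13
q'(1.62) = -0.06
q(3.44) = 0.06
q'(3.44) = -0.02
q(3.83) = 0.05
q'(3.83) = -0.02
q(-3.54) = 0.08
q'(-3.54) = 0.03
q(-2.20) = 0.14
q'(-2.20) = 0.06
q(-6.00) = 0.03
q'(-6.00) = 0.01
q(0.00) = 0.23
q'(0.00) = -0.03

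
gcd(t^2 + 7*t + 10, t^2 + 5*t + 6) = t + 2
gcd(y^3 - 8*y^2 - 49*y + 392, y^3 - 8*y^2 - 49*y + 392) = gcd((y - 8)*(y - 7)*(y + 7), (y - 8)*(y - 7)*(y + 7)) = y^3 - 8*y^2 - 49*y + 392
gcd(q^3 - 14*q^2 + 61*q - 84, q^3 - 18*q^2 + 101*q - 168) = q^2 - 10*q + 21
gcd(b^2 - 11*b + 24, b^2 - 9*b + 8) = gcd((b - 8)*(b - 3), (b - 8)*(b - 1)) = b - 8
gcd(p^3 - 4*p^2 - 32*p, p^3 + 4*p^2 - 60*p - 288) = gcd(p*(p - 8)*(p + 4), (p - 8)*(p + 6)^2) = p - 8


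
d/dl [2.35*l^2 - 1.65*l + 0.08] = 4.7*l - 1.65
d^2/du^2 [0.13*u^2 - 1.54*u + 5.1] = 0.260000000000000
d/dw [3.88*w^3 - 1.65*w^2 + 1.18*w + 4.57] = 11.64*w^2 - 3.3*w + 1.18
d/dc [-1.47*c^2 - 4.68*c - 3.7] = -2.94*c - 4.68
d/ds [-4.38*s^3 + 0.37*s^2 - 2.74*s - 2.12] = -13.14*s^2 + 0.74*s - 2.74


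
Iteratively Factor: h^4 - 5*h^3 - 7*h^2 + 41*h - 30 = (h + 3)*(h^3 - 8*h^2 + 17*h - 10) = (h - 1)*(h + 3)*(h^2 - 7*h + 10) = (h - 5)*(h - 1)*(h + 3)*(h - 2)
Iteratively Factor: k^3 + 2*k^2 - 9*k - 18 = (k + 2)*(k^2 - 9) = (k + 2)*(k + 3)*(k - 3)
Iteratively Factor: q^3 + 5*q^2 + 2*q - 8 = (q + 2)*(q^2 + 3*q - 4) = (q - 1)*(q + 2)*(q + 4)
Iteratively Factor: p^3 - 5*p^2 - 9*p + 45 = (p + 3)*(p^2 - 8*p + 15) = (p - 3)*(p + 3)*(p - 5)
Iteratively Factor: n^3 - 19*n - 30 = (n + 2)*(n^2 - 2*n - 15) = (n + 2)*(n + 3)*(n - 5)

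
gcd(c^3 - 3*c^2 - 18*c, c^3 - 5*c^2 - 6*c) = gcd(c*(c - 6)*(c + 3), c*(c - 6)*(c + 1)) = c^2 - 6*c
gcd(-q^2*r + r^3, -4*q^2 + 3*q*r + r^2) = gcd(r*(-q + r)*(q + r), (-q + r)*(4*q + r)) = q - r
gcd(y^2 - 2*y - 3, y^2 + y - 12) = y - 3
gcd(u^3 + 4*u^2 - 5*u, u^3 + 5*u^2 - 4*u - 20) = u + 5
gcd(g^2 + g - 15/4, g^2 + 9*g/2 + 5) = g + 5/2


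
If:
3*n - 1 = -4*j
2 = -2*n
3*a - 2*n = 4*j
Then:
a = 2/3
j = 1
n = -1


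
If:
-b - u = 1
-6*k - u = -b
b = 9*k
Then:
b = -3/4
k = -1/12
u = -1/4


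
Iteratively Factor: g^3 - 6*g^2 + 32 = (g - 4)*(g^2 - 2*g - 8) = (g - 4)^2*(g + 2)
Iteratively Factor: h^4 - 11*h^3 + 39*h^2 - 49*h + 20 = (h - 4)*(h^3 - 7*h^2 + 11*h - 5) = (h - 4)*(h - 1)*(h^2 - 6*h + 5) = (h - 5)*(h - 4)*(h - 1)*(h - 1)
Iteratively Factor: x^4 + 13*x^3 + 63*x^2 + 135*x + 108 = (x + 3)*(x^3 + 10*x^2 + 33*x + 36) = (x + 3)*(x + 4)*(x^2 + 6*x + 9) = (x + 3)^2*(x + 4)*(x + 3)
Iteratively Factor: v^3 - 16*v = (v - 4)*(v^2 + 4*v) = v*(v - 4)*(v + 4)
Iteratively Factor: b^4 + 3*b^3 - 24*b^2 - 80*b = (b + 4)*(b^3 - b^2 - 20*b) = b*(b + 4)*(b^2 - b - 20) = b*(b + 4)^2*(b - 5)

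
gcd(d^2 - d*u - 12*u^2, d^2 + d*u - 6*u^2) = d + 3*u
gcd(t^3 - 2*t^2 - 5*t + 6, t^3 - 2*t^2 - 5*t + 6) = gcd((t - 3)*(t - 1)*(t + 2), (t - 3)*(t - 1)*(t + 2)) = t^3 - 2*t^2 - 5*t + 6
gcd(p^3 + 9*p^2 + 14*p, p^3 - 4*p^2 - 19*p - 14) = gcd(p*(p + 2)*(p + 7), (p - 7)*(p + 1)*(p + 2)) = p + 2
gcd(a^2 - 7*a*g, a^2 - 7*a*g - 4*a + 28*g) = a - 7*g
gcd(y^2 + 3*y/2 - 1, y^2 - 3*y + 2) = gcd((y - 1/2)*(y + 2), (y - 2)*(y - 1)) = 1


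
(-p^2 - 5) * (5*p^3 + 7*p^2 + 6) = -5*p^5 - 7*p^4 - 25*p^3 - 41*p^2 - 30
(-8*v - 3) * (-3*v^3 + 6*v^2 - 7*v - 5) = 24*v^4 - 39*v^3 + 38*v^2 + 61*v + 15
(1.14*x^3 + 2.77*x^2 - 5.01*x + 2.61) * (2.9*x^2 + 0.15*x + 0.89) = 3.306*x^5 + 8.204*x^4 - 13.0989*x^3 + 9.2828*x^2 - 4.0674*x + 2.3229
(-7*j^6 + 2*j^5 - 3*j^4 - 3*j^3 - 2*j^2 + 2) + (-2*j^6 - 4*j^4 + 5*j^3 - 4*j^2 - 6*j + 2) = -9*j^6 + 2*j^5 - 7*j^4 + 2*j^3 - 6*j^2 - 6*j + 4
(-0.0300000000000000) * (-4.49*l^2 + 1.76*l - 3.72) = 0.1347*l^2 - 0.0528*l + 0.1116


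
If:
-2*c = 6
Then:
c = -3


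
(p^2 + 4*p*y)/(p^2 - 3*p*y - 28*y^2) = p/(p - 7*y)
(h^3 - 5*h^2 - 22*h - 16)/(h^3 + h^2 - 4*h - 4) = (h - 8)/(h - 2)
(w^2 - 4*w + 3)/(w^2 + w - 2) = (w - 3)/(w + 2)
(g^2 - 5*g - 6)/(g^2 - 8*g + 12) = (g + 1)/(g - 2)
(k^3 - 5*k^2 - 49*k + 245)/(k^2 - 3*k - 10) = (k^2 - 49)/(k + 2)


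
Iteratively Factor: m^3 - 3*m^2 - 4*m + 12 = (m - 2)*(m^2 - m - 6) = (m - 2)*(m + 2)*(m - 3)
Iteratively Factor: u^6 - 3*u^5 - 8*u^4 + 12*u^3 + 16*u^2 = (u + 1)*(u^5 - 4*u^4 - 4*u^3 + 16*u^2) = (u - 2)*(u + 1)*(u^4 - 2*u^3 - 8*u^2) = u*(u - 2)*(u + 1)*(u^3 - 2*u^2 - 8*u) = u^2*(u - 2)*(u + 1)*(u^2 - 2*u - 8) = u^2*(u - 4)*(u - 2)*(u + 1)*(u + 2)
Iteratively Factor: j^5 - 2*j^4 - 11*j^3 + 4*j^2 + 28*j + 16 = (j - 4)*(j^4 + 2*j^3 - 3*j^2 - 8*j - 4) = (j - 4)*(j - 2)*(j^3 + 4*j^2 + 5*j + 2) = (j - 4)*(j - 2)*(j + 1)*(j^2 + 3*j + 2) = (j - 4)*(j - 2)*(j + 1)^2*(j + 2)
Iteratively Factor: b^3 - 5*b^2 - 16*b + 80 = (b + 4)*(b^2 - 9*b + 20) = (b - 4)*(b + 4)*(b - 5)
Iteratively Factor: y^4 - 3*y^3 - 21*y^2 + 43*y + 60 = (y + 4)*(y^3 - 7*y^2 + 7*y + 15) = (y - 3)*(y + 4)*(y^2 - 4*y - 5) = (y - 3)*(y + 1)*(y + 4)*(y - 5)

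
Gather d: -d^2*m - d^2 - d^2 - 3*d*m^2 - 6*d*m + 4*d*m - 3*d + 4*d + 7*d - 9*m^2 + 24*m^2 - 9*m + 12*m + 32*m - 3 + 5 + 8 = d^2*(-m - 2) + d*(-3*m^2 - 2*m + 8) + 15*m^2 + 35*m + 10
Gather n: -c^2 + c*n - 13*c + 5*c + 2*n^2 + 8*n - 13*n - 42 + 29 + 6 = -c^2 - 8*c + 2*n^2 + n*(c - 5) - 7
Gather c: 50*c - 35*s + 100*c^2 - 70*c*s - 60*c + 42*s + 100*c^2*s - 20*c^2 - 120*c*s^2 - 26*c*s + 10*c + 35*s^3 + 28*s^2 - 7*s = c^2*(100*s + 80) + c*(-120*s^2 - 96*s) + 35*s^3 + 28*s^2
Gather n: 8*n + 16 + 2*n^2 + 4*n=2*n^2 + 12*n + 16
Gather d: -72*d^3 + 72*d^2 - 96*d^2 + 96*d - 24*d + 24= -72*d^3 - 24*d^2 + 72*d + 24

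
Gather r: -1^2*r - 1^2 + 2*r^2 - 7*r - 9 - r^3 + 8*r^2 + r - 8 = -r^3 + 10*r^2 - 7*r - 18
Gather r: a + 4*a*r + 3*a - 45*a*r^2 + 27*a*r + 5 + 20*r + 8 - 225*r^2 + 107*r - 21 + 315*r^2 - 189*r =4*a + r^2*(90 - 45*a) + r*(31*a - 62) - 8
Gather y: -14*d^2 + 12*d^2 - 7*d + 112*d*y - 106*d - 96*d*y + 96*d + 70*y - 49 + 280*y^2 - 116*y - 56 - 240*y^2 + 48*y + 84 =-2*d^2 - 17*d + 40*y^2 + y*(16*d + 2) - 21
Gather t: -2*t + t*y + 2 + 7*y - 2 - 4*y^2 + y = t*(y - 2) - 4*y^2 + 8*y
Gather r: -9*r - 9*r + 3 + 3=6 - 18*r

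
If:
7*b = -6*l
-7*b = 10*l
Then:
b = 0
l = 0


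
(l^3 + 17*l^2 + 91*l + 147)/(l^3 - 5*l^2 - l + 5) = (l^3 + 17*l^2 + 91*l + 147)/(l^3 - 5*l^2 - l + 5)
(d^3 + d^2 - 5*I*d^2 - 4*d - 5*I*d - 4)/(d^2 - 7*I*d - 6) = (d^2 + d*(1 - 4*I) - 4*I)/(d - 6*I)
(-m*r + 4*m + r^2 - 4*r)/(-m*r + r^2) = (r - 4)/r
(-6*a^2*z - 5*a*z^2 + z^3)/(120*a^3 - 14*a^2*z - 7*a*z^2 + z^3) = z*(a + z)/(-20*a^2 - a*z + z^2)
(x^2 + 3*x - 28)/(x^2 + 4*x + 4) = (x^2 + 3*x - 28)/(x^2 + 4*x + 4)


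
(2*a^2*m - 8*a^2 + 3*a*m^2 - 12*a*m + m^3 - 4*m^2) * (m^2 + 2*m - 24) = 2*a^2*m^3 - 4*a^2*m^2 - 64*a^2*m + 192*a^2 + 3*a*m^4 - 6*a*m^3 - 96*a*m^2 + 288*a*m + m^5 - 2*m^4 - 32*m^3 + 96*m^2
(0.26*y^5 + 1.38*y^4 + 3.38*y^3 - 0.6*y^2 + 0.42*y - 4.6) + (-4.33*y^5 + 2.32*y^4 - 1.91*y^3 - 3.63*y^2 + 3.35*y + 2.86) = -4.07*y^5 + 3.7*y^4 + 1.47*y^3 - 4.23*y^2 + 3.77*y - 1.74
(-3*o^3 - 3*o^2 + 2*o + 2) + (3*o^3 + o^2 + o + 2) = -2*o^2 + 3*o + 4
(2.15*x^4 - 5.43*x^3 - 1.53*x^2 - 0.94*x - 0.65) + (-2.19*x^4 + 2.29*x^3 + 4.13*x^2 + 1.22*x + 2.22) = -0.04*x^4 - 3.14*x^3 + 2.6*x^2 + 0.28*x + 1.57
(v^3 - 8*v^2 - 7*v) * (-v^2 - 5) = -v^5 + 8*v^4 + 2*v^3 + 40*v^2 + 35*v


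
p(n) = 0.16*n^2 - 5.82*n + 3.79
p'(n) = 0.32*n - 5.82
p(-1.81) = 14.85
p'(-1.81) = -6.40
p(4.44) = -18.90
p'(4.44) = -4.40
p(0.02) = 3.67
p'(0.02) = -5.81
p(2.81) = -11.30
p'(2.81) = -4.92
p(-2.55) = 19.67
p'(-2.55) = -6.64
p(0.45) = 1.20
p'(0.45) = -5.68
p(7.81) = -31.90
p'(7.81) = -3.32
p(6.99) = -29.07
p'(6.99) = -3.58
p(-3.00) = 22.69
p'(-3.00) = -6.78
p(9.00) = -35.63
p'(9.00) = -2.94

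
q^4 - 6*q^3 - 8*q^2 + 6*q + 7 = (q - 7)*(q - 1)*(q + 1)^2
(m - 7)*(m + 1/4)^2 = m^3 - 13*m^2/2 - 55*m/16 - 7/16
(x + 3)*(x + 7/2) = x^2 + 13*x/2 + 21/2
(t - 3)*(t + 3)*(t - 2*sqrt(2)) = t^3 - 2*sqrt(2)*t^2 - 9*t + 18*sqrt(2)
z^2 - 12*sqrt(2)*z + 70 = (z - 7*sqrt(2))*(z - 5*sqrt(2))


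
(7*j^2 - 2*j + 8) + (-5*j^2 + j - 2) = 2*j^2 - j + 6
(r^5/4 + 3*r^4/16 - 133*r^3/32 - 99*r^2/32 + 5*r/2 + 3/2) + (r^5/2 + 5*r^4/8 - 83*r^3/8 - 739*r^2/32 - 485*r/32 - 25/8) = 3*r^5/4 + 13*r^4/16 - 465*r^3/32 - 419*r^2/16 - 405*r/32 - 13/8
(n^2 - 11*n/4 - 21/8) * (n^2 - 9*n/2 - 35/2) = n^4 - 29*n^3/4 - 31*n^2/4 + 959*n/16 + 735/16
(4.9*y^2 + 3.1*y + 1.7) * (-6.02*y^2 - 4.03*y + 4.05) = -29.498*y^4 - 38.409*y^3 - 2.882*y^2 + 5.704*y + 6.885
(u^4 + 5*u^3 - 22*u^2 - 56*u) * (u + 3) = u^5 + 8*u^4 - 7*u^3 - 122*u^2 - 168*u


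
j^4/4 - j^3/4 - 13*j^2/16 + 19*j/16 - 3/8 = (j/4 + 1/2)*(j - 3/2)*(j - 1)*(j - 1/2)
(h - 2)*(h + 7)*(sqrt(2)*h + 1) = sqrt(2)*h^3 + h^2 + 5*sqrt(2)*h^2 - 14*sqrt(2)*h + 5*h - 14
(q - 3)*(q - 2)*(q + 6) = q^3 + q^2 - 24*q + 36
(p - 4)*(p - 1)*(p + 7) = p^3 + 2*p^2 - 31*p + 28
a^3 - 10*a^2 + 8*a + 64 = (a - 8)*(a - 4)*(a + 2)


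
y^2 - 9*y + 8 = (y - 8)*(y - 1)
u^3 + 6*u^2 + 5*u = u*(u + 1)*(u + 5)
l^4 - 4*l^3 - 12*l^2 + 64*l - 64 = (l - 4)*(l - 2)^2*(l + 4)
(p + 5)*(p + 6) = p^2 + 11*p + 30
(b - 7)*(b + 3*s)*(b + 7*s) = b^3 + 10*b^2*s - 7*b^2 + 21*b*s^2 - 70*b*s - 147*s^2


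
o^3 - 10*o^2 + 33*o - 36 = (o - 4)*(o - 3)^2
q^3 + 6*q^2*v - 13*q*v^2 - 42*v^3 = (q - 3*v)*(q + 2*v)*(q + 7*v)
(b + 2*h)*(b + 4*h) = b^2 + 6*b*h + 8*h^2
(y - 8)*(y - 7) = y^2 - 15*y + 56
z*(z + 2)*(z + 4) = z^3 + 6*z^2 + 8*z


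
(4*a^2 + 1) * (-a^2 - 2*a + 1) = -4*a^4 - 8*a^3 + 3*a^2 - 2*a + 1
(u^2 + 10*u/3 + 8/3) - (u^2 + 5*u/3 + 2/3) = 5*u/3 + 2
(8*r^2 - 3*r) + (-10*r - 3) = 8*r^2 - 13*r - 3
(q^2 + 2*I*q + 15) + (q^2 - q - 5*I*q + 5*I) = 2*q^2 - q - 3*I*q + 15 + 5*I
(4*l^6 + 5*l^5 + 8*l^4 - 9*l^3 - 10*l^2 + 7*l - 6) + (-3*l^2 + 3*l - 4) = 4*l^6 + 5*l^5 + 8*l^4 - 9*l^3 - 13*l^2 + 10*l - 10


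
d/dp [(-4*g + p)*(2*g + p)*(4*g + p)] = -16*g^2 + 4*g*p + 3*p^2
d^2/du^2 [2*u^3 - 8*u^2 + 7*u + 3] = 12*u - 16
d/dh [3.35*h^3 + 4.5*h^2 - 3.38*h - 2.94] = 10.05*h^2 + 9.0*h - 3.38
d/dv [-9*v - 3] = -9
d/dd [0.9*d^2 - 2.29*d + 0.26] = 1.8*d - 2.29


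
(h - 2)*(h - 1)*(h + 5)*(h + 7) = h^4 + 9*h^3 + h^2 - 81*h + 70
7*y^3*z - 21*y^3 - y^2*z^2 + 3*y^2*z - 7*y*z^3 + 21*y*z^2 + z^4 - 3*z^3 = (-7*y + z)*(-y + z)*(y + z)*(z - 3)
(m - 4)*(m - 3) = m^2 - 7*m + 12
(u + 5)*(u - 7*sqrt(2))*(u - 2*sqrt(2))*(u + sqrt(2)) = u^4 - 8*sqrt(2)*u^3 + 5*u^3 - 40*sqrt(2)*u^2 + 10*u^2 + 28*sqrt(2)*u + 50*u + 140*sqrt(2)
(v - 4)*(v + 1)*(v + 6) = v^3 + 3*v^2 - 22*v - 24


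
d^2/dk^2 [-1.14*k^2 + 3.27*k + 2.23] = -2.28000000000000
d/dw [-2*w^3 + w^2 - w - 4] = -6*w^2 + 2*w - 1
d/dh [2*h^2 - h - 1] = 4*h - 1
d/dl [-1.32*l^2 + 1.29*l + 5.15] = 1.29 - 2.64*l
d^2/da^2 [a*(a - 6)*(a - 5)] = 6*a - 22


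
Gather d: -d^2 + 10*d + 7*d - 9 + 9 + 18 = -d^2 + 17*d + 18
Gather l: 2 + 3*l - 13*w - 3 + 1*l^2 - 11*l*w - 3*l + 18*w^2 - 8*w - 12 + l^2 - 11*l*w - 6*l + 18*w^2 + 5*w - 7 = 2*l^2 + l*(-22*w - 6) + 36*w^2 - 16*w - 20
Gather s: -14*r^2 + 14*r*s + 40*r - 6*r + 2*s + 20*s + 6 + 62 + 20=-14*r^2 + 34*r + s*(14*r + 22) + 88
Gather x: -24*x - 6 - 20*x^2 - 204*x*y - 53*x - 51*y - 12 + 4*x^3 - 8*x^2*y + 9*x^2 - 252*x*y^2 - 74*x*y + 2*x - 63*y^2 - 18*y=4*x^3 + x^2*(-8*y - 11) + x*(-252*y^2 - 278*y - 75) - 63*y^2 - 69*y - 18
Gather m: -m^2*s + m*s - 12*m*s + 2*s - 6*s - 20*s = -m^2*s - 11*m*s - 24*s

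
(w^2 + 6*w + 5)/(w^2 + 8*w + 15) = (w + 1)/(w + 3)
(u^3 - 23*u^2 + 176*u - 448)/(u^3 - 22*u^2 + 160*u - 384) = (u - 7)/(u - 6)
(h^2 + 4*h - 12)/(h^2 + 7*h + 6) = (h - 2)/(h + 1)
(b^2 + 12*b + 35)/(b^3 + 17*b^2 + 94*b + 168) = (b + 5)/(b^2 + 10*b + 24)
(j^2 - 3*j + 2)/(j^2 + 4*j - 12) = (j - 1)/(j + 6)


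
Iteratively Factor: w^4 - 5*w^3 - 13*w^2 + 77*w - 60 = (w - 3)*(w^3 - 2*w^2 - 19*w + 20) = (w - 3)*(w + 4)*(w^2 - 6*w + 5) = (w - 3)*(w - 1)*(w + 4)*(w - 5)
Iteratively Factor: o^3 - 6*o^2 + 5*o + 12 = (o - 4)*(o^2 - 2*o - 3) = (o - 4)*(o - 3)*(o + 1)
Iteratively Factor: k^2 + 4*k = (k)*(k + 4)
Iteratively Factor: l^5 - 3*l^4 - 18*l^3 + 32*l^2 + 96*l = (l)*(l^4 - 3*l^3 - 18*l^2 + 32*l + 96) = l*(l - 4)*(l^3 + l^2 - 14*l - 24) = l*(l - 4)^2*(l^2 + 5*l + 6) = l*(l - 4)^2*(l + 3)*(l + 2)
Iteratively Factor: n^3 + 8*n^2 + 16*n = (n + 4)*(n^2 + 4*n) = (n + 4)^2*(n)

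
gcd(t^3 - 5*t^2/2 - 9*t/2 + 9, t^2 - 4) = t + 2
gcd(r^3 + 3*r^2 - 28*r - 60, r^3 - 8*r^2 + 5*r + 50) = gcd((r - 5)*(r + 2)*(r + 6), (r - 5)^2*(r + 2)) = r^2 - 3*r - 10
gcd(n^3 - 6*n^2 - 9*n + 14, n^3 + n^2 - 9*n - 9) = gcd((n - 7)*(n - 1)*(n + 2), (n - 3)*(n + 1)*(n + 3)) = 1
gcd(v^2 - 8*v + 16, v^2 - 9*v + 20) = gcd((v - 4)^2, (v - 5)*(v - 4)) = v - 4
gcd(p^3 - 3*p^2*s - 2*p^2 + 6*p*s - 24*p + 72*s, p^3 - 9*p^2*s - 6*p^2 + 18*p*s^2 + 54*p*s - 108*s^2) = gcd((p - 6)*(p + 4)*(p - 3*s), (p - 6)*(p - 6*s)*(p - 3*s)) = p^2 - 3*p*s - 6*p + 18*s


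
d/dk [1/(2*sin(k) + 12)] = -cos(k)/(2*(sin(k) + 6)^2)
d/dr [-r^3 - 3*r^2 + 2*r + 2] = -3*r^2 - 6*r + 2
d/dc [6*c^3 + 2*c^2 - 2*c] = 18*c^2 + 4*c - 2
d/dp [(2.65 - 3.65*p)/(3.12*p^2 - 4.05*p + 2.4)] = (11.388*p^2 - 16.536*p + 1.9725)/(9.7344*p^4 - 25.272*p^3 + 31.3785*p^2 - 19.44*p + 5.76)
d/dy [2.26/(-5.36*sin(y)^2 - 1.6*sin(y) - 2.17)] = (24.2272*sin(y) + 3.616)*cos(y)/(5.36*sin(y)^2 + 1.6*sin(y) + 2.17)^2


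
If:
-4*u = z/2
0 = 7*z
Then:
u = 0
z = 0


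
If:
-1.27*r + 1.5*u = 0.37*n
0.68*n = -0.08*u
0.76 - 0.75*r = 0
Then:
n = -0.10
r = 1.01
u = 0.83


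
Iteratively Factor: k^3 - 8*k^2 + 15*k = (k)*(k^2 - 8*k + 15) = k*(k - 3)*(k - 5)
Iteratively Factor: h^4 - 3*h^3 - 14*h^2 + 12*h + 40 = (h - 2)*(h^3 - h^2 - 16*h - 20) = (h - 5)*(h - 2)*(h^2 + 4*h + 4) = (h - 5)*(h - 2)*(h + 2)*(h + 2)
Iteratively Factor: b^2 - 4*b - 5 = (b + 1)*(b - 5)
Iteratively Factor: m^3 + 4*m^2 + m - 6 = (m - 1)*(m^2 + 5*m + 6) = (m - 1)*(m + 3)*(m + 2)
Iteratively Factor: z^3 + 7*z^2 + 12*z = (z)*(z^2 + 7*z + 12) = z*(z + 4)*(z + 3)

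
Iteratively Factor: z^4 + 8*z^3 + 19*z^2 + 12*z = (z + 3)*(z^3 + 5*z^2 + 4*z) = z*(z + 3)*(z^2 + 5*z + 4) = z*(z + 1)*(z + 3)*(z + 4)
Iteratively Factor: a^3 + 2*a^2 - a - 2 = (a - 1)*(a^2 + 3*a + 2) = (a - 1)*(a + 1)*(a + 2)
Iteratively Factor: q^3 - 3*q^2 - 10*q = (q + 2)*(q^2 - 5*q) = (q - 5)*(q + 2)*(q)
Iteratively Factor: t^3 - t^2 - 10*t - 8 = (t + 1)*(t^2 - 2*t - 8) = (t - 4)*(t + 1)*(t + 2)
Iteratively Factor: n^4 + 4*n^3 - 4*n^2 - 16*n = (n)*(n^3 + 4*n^2 - 4*n - 16) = n*(n + 4)*(n^2 - 4) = n*(n + 2)*(n + 4)*(n - 2)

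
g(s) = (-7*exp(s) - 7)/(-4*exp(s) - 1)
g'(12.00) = 0.00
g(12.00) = 1.75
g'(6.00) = 0.00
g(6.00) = 1.75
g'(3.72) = -0.03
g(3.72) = 1.78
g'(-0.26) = -0.97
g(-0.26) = 3.04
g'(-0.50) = -1.09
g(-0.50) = 3.28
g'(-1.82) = -1.25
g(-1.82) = 4.94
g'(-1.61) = -1.30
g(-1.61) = 4.67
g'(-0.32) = -1.00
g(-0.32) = 3.09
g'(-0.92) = -1.24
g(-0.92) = 3.77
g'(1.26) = -0.32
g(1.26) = 2.10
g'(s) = 4*(-7*exp(s) - 7)*exp(s)/(-4*exp(s) - 1)^2 - 7*exp(s)/(-4*exp(s) - 1) = -21*exp(s)/(4*exp(s) + 1)^2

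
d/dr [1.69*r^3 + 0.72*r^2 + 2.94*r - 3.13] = 5.07*r^2 + 1.44*r + 2.94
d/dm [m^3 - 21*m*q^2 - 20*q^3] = 3*m^2 - 21*q^2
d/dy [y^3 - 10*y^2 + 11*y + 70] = 3*y^2 - 20*y + 11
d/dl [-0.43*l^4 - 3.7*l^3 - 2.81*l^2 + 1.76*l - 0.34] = -1.72*l^3 - 11.1*l^2 - 5.62*l + 1.76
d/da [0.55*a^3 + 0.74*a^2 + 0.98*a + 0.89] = 1.65*a^2 + 1.48*a + 0.98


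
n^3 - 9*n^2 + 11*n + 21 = (n - 7)*(n - 3)*(n + 1)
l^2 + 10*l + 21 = (l + 3)*(l + 7)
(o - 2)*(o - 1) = o^2 - 3*o + 2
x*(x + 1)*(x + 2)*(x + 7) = x^4 + 10*x^3 + 23*x^2 + 14*x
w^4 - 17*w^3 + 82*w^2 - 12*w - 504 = (w - 7)*(w - 6)^2*(w + 2)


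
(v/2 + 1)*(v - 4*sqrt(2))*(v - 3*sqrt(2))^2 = v^4/2 - 5*sqrt(2)*v^3 + v^3 - 10*sqrt(2)*v^2 + 33*v^2 - 36*sqrt(2)*v + 66*v - 72*sqrt(2)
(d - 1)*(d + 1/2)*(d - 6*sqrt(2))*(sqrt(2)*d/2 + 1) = sqrt(2)*d^4/2 - 5*d^3 - sqrt(2)*d^3/4 - 25*sqrt(2)*d^2/4 + 5*d^2/2 + 5*d/2 + 3*sqrt(2)*d + 3*sqrt(2)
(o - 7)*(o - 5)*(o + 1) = o^3 - 11*o^2 + 23*o + 35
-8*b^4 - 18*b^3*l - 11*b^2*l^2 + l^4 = (-4*b + l)*(b + l)^2*(2*b + l)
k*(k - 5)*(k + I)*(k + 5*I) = k^4 - 5*k^3 + 6*I*k^3 - 5*k^2 - 30*I*k^2 + 25*k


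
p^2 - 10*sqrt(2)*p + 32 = (p - 8*sqrt(2))*(p - 2*sqrt(2))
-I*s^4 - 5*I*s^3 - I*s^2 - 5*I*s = s*(s + 5)*(s - I)*(-I*s + 1)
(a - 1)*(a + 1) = a^2 - 1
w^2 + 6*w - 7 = (w - 1)*(w + 7)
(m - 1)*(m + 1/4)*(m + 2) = m^3 + 5*m^2/4 - 7*m/4 - 1/2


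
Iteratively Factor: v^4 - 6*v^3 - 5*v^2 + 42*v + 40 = (v - 5)*(v^3 - v^2 - 10*v - 8) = (v - 5)*(v + 2)*(v^2 - 3*v - 4) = (v - 5)*(v + 1)*(v + 2)*(v - 4)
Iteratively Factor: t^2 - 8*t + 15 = (t - 5)*(t - 3)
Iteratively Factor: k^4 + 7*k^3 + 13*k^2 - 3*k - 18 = (k + 3)*(k^3 + 4*k^2 + k - 6) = (k + 2)*(k + 3)*(k^2 + 2*k - 3) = (k - 1)*(k + 2)*(k + 3)*(k + 3)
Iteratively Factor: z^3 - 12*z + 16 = (z + 4)*(z^2 - 4*z + 4) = (z - 2)*(z + 4)*(z - 2)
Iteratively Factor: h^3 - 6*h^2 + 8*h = (h)*(h^2 - 6*h + 8) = h*(h - 2)*(h - 4)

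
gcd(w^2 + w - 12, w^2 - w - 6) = w - 3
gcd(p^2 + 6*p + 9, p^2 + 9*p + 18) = p + 3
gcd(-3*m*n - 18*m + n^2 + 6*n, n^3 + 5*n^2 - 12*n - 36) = n + 6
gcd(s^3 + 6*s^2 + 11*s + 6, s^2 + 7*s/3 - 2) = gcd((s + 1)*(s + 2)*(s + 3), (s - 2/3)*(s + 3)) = s + 3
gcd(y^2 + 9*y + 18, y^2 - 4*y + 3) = 1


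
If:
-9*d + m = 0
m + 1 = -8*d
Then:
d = -1/17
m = -9/17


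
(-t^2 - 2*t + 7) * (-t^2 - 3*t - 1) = t^4 + 5*t^3 - 19*t - 7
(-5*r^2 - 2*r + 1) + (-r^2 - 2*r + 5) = -6*r^2 - 4*r + 6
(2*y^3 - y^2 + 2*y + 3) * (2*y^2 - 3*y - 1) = 4*y^5 - 8*y^4 + 5*y^3 + y^2 - 11*y - 3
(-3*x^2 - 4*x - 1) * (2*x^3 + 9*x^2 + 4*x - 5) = -6*x^5 - 35*x^4 - 50*x^3 - 10*x^2 + 16*x + 5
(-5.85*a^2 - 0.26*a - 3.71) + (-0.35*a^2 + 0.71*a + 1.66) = -6.2*a^2 + 0.45*a - 2.05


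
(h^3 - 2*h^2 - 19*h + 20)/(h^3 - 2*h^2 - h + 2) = (h^2 - h - 20)/(h^2 - h - 2)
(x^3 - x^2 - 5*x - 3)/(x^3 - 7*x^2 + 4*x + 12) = (x^2 - 2*x - 3)/(x^2 - 8*x + 12)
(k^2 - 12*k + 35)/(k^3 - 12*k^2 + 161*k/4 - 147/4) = 4*(k - 5)/(4*k^2 - 20*k + 21)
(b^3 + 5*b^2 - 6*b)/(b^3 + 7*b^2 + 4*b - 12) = b/(b + 2)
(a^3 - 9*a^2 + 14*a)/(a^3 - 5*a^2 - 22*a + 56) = a/(a + 4)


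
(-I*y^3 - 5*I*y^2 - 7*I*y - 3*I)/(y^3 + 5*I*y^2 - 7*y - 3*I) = I*(-y^3 - 5*y^2 - 7*y - 3)/(y^3 + 5*I*y^2 - 7*y - 3*I)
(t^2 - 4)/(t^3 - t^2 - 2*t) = (t + 2)/(t*(t + 1))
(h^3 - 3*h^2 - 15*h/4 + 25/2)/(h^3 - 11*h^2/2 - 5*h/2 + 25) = (h - 5/2)/(h - 5)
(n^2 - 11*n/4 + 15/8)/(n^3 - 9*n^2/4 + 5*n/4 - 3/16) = 2*(4*n - 5)/(8*n^2 - 6*n + 1)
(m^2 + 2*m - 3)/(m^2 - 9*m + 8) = (m + 3)/(m - 8)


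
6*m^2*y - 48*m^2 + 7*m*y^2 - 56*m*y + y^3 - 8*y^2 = (m + y)*(6*m + y)*(y - 8)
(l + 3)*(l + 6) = l^2 + 9*l + 18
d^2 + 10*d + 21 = (d + 3)*(d + 7)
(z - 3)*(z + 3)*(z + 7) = z^3 + 7*z^2 - 9*z - 63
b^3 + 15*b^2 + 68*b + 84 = (b + 2)*(b + 6)*(b + 7)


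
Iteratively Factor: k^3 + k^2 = (k)*(k^2 + k) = k^2*(k + 1)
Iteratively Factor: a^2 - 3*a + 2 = (a - 1)*(a - 2)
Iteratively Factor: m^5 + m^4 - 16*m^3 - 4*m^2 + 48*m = (m - 3)*(m^4 + 4*m^3 - 4*m^2 - 16*m) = (m - 3)*(m - 2)*(m^3 + 6*m^2 + 8*m) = (m - 3)*(m - 2)*(m + 2)*(m^2 + 4*m) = (m - 3)*(m - 2)*(m + 2)*(m + 4)*(m)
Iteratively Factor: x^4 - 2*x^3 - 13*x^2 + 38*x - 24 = (x - 1)*(x^3 - x^2 - 14*x + 24) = (x - 3)*(x - 1)*(x^2 + 2*x - 8) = (x - 3)*(x - 1)*(x + 4)*(x - 2)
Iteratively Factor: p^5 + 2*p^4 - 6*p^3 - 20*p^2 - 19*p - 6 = (p + 2)*(p^4 - 6*p^2 - 8*p - 3) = (p + 1)*(p + 2)*(p^3 - p^2 - 5*p - 3) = (p + 1)^2*(p + 2)*(p^2 - 2*p - 3) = (p + 1)^3*(p + 2)*(p - 3)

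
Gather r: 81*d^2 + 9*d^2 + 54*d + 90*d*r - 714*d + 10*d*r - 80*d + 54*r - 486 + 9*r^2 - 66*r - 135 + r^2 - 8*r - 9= 90*d^2 - 740*d + 10*r^2 + r*(100*d - 20) - 630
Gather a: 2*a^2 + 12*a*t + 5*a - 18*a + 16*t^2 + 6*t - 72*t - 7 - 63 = 2*a^2 + a*(12*t - 13) + 16*t^2 - 66*t - 70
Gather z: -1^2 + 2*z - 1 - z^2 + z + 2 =-z^2 + 3*z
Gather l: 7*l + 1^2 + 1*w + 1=7*l + w + 2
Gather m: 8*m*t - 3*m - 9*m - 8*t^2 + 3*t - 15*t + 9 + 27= m*(8*t - 12) - 8*t^2 - 12*t + 36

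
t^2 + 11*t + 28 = (t + 4)*(t + 7)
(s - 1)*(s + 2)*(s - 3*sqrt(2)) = s^3 - 3*sqrt(2)*s^2 + s^2 - 3*sqrt(2)*s - 2*s + 6*sqrt(2)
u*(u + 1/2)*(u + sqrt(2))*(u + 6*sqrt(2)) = u^4 + u^3/2 + 7*sqrt(2)*u^3 + 7*sqrt(2)*u^2/2 + 12*u^2 + 6*u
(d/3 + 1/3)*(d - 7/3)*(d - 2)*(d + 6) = d^4/3 + 8*d^3/9 - 59*d^2/9 + 20*d/9 + 28/3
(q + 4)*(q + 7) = q^2 + 11*q + 28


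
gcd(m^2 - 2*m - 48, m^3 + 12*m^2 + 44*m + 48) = m + 6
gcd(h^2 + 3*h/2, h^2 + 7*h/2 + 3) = h + 3/2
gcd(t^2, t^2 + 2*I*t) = t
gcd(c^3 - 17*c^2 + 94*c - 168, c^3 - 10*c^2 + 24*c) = c^2 - 10*c + 24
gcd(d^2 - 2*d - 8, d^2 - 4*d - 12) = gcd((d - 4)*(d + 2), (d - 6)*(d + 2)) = d + 2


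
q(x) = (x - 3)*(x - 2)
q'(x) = 2*x - 5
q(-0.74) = 10.25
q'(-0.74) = -6.48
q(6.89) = 19.02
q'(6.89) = 8.78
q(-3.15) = 31.67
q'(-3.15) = -11.30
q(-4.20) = 44.64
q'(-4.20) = -13.40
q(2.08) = -0.07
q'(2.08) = -0.84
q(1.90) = 0.11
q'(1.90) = -1.20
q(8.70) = 38.19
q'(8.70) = 12.40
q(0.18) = 5.13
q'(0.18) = -4.64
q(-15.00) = 306.00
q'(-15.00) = -35.00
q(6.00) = 12.00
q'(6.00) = 7.00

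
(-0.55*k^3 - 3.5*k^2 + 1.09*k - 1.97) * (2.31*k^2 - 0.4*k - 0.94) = -1.2705*k^5 - 7.865*k^4 + 4.4349*k^3 - 1.6967*k^2 - 0.2366*k + 1.8518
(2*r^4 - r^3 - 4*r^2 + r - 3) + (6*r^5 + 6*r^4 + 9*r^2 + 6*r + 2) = 6*r^5 + 8*r^4 - r^3 + 5*r^2 + 7*r - 1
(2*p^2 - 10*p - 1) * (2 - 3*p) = -6*p^3 + 34*p^2 - 17*p - 2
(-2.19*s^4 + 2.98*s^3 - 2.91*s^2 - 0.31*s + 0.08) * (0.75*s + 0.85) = -1.6425*s^5 + 0.3735*s^4 + 0.3505*s^3 - 2.706*s^2 - 0.2035*s + 0.068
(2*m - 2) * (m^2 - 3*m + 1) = 2*m^3 - 8*m^2 + 8*m - 2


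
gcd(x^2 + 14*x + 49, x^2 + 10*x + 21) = x + 7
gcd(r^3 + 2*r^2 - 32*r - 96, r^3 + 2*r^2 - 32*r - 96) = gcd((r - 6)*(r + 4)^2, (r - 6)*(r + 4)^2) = r^3 + 2*r^2 - 32*r - 96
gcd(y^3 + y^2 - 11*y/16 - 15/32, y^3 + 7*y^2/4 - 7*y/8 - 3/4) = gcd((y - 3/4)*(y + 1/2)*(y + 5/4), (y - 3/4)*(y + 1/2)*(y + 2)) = y^2 - y/4 - 3/8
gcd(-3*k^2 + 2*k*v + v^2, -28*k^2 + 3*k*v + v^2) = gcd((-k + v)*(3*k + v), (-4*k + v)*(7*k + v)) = 1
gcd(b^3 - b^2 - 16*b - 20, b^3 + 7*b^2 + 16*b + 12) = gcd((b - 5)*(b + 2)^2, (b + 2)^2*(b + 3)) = b^2 + 4*b + 4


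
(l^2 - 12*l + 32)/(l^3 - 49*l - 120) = (l - 4)/(l^2 + 8*l + 15)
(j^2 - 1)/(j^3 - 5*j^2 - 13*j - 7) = (j - 1)/(j^2 - 6*j - 7)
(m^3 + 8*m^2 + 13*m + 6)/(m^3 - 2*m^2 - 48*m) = (m^2 + 2*m + 1)/(m*(m - 8))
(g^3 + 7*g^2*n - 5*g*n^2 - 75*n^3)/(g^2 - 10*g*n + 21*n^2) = (g^2 + 10*g*n + 25*n^2)/(g - 7*n)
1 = 1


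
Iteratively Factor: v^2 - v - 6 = (v + 2)*(v - 3)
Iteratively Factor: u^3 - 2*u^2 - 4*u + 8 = (u + 2)*(u^2 - 4*u + 4) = (u - 2)*(u + 2)*(u - 2)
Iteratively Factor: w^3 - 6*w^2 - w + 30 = (w - 5)*(w^2 - w - 6) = (w - 5)*(w + 2)*(w - 3)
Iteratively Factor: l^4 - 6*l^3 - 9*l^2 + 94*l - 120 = (l - 3)*(l^3 - 3*l^2 - 18*l + 40) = (l - 3)*(l - 2)*(l^2 - l - 20) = (l - 3)*(l - 2)*(l + 4)*(l - 5)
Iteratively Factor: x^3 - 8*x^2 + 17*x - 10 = (x - 5)*(x^2 - 3*x + 2) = (x - 5)*(x - 2)*(x - 1)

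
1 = 1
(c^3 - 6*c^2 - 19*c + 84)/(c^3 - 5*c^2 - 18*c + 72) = (c - 7)/(c - 6)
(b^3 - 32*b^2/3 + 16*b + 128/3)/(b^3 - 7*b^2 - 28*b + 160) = (b + 4/3)/(b + 5)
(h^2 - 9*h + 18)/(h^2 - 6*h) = (h - 3)/h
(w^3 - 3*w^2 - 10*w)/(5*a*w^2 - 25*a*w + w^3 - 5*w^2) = (w + 2)/(5*a + w)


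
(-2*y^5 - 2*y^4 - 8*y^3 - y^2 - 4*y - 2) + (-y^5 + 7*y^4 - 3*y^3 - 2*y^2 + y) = -3*y^5 + 5*y^4 - 11*y^3 - 3*y^2 - 3*y - 2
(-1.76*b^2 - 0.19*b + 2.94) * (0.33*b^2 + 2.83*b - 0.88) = -0.5808*b^4 - 5.0435*b^3 + 1.9813*b^2 + 8.4874*b - 2.5872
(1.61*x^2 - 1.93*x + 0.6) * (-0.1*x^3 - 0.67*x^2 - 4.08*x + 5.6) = -0.161*x^5 - 0.8857*x^4 - 5.3357*x^3 + 16.4884*x^2 - 13.256*x + 3.36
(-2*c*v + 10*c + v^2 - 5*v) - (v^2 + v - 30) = -2*c*v + 10*c - 6*v + 30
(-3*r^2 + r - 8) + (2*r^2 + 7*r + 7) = -r^2 + 8*r - 1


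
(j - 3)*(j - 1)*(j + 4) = j^3 - 13*j + 12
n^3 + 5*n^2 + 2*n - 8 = (n - 1)*(n + 2)*(n + 4)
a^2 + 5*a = a*(a + 5)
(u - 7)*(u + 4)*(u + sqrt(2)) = u^3 - 3*u^2 + sqrt(2)*u^2 - 28*u - 3*sqrt(2)*u - 28*sqrt(2)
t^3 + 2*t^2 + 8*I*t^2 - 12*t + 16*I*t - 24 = (t + 2)*(t + 2*I)*(t + 6*I)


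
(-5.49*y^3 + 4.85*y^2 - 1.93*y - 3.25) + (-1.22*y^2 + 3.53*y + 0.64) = -5.49*y^3 + 3.63*y^2 + 1.6*y - 2.61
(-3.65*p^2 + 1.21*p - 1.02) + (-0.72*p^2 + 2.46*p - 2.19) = -4.37*p^2 + 3.67*p - 3.21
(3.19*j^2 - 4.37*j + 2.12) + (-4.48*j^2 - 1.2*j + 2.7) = -1.29*j^2 - 5.57*j + 4.82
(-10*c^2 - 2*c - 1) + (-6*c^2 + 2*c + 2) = 1 - 16*c^2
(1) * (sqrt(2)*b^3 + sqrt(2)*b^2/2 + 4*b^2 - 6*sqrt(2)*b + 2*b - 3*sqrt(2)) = sqrt(2)*b^3 + sqrt(2)*b^2/2 + 4*b^2 - 6*sqrt(2)*b + 2*b - 3*sqrt(2)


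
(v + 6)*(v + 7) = v^2 + 13*v + 42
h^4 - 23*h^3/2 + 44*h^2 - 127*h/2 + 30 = (h - 5)*(h - 4)*(h - 3/2)*(h - 1)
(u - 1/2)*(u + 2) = u^2 + 3*u/2 - 1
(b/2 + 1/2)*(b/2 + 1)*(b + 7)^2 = b^4/4 + 17*b^3/4 + 93*b^2/4 + 175*b/4 + 49/2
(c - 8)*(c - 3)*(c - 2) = c^3 - 13*c^2 + 46*c - 48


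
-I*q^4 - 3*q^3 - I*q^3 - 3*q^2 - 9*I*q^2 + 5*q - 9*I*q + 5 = (q + 1)*(q - 5*I)*(q + I)*(-I*q + 1)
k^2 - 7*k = k*(k - 7)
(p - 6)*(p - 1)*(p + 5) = p^3 - 2*p^2 - 29*p + 30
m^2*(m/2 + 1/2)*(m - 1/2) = m^4/2 + m^3/4 - m^2/4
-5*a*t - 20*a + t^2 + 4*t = (-5*a + t)*(t + 4)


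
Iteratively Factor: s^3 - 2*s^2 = (s)*(s^2 - 2*s) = s^2*(s - 2)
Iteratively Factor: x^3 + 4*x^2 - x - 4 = (x + 1)*(x^2 + 3*x - 4) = (x - 1)*(x + 1)*(x + 4)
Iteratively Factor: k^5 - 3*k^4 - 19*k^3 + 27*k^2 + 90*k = (k + 3)*(k^4 - 6*k^3 - k^2 + 30*k) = (k - 5)*(k + 3)*(k^3 - k^2 - 6*k) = (k - 5)*(k - 3)*(k + 3)*(k^2 + 2*k) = (k - 5)*(k - 3)*(k + 2)*(k + 3)*(k)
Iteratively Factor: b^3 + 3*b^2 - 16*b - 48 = (b - 4)*(b^2 + 7*b + 12) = (b - 4)*(b + 3)*(b + 4)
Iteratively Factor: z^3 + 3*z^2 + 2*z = (z + 1)*(z^2 + 2*z) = z*(z + 1)*(z + 2)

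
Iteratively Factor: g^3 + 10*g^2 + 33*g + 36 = (g + 3)*(g^2 + 7*g + 12) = (g + 3)*(g + 4)*(g + 3)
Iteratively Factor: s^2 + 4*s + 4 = (s + 2)*(s + 2)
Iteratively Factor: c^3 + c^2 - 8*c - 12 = (c + 2)*(c^2 - c - 6) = (c - 3)*(c + 2)*(c + 2)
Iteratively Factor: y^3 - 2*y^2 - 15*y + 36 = (y + 4)*(y^2 - 6*y + 9) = (y - 3)*(y + 4)*(y - 3)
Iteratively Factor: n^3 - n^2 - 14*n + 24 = (n - 3)*(n^2 + 2*n - 8) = (n - 3)*(n + 4)*(n - 2)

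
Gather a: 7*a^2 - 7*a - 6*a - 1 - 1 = 7*a^2 - 13*a - 2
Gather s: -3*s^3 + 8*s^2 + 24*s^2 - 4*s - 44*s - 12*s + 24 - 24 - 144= -3*s^3 + 32*s^2 - 60*s - 144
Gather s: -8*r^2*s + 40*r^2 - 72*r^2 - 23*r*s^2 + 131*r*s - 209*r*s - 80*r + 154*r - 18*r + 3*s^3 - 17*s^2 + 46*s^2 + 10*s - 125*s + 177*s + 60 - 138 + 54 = -32*r^2 + 56*r + 3*s^3 + s^2*(29 - 23*r) + s*(-8*r^2 - 78*r + 62) - 24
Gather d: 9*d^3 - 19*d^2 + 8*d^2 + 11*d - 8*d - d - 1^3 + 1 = 9*d^3 - 11*d^2 + 2*d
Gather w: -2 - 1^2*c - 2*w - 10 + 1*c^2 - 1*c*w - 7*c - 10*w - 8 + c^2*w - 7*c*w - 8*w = c^2 - 8*c + w*(c^2 - 8*c - 20) - 20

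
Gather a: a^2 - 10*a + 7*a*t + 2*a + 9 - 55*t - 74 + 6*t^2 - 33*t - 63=a^2 + a*(7*t - 8) + 6*t^2 - 88*t - 128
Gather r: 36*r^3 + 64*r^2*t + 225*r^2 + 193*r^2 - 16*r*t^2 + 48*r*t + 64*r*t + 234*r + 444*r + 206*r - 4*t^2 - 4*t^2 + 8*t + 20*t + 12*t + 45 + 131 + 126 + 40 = 36*r^3 + r^2*(64*t + 418) + r*(-16*t^2 + 112*t + 884) - 8*t^2 + 40*t + 342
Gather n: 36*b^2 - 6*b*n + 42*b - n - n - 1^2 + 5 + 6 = 36*b^2 + 42*b + n*(-6*b - 2) + 10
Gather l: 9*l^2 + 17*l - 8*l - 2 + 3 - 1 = 9*l^2 + 9*l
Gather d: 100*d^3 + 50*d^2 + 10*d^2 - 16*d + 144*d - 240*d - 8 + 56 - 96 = 100*d^3 + 60*d^2 - 112*d - 48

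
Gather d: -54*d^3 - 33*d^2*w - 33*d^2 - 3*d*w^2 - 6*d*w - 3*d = -54*d^3 + d^2*(-33*w - 33) + d*(-3*w^2 - 6*w - 3)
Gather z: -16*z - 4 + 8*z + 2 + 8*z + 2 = 0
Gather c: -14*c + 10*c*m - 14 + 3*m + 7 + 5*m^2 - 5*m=c*(10*m - 14) + 5*m^2 - 2*m - 7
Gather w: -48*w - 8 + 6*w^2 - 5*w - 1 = 6*w^2 - 53*w - 9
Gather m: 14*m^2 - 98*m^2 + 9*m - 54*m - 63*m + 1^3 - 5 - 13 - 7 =-84*m^2 - 108*m - 24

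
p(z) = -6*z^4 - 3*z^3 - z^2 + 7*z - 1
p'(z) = -24*z^3 - 9*z^2 - 2*z + 7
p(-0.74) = -7.31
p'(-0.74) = 13.28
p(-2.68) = -278.72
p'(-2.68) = 409.69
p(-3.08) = -484.34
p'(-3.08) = 629.02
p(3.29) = -798.59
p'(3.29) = -951.67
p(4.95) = -3956.95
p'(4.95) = -3134.32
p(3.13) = -656.76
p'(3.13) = -823.38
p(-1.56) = -38.50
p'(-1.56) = 79.33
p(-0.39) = -3.84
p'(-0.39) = 7.83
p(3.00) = -556.00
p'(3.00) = -728.00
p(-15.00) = -293956.00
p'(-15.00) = 79012.00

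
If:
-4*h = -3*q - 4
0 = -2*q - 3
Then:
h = -1/8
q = -3/2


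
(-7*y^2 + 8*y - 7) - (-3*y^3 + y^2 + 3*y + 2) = 3*y^3 - 8*y^2 + 5*y - 9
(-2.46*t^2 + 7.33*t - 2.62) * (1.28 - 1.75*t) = 4.305*t^3 - 15.9763*t^2 + 13.9674*t - 3.3536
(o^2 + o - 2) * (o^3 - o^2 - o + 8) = o^5 - 4*o^3 + 9*o^2 + 10*o - 16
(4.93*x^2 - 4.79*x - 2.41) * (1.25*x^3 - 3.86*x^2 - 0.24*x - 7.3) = 6.1625*x^5 - 25.0173*x^4 + 14.2937*x^3 - 25.5368*x^2 + 35.5454*x + 17.593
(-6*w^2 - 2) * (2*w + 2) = -12*w^3 - 12*w^2 - 4*w - 4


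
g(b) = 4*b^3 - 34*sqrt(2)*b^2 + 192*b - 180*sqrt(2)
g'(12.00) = 766.00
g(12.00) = 2037.45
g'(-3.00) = 588.50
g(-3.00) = -1371.31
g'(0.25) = 168.71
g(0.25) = -209.50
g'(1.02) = 106.39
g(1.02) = -104.50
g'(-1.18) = 322.19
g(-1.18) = -554.64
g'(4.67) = 4.61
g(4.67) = 0.83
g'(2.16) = 40.27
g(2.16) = -23.86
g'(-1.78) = 401.20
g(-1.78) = -771.22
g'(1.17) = 95.91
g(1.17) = -89.33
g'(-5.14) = 1003.33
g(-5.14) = -3054.97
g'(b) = 12*b^2 - 68*sqrt(2)*b + 192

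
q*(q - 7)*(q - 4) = q^3 - 11*q^2 + 28*q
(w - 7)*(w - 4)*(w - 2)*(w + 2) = w^4 - 11*w^3 + 24*w^2 + 44*w - 112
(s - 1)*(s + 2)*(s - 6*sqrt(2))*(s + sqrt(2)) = s^4 - 5*sqrt(2)*s^3 + s^3 - 14*s^2 - 5*sqrt(2)*s^2 - 12*s + 10*sqrt(2)*s + 24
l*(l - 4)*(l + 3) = l^3 - l^2 - 12*l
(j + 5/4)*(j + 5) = j^2 + 25*j/4 + 25/4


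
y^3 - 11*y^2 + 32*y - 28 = (y - 7)*(y - 2)^2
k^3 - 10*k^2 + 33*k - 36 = (k - 4)*(k - 3)^2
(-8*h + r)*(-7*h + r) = 56*h^2 - 15*h*r + r^2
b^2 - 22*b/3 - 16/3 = (b - 8)*(b + 2/3)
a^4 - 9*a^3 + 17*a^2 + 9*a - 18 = (a - 6)*(a - 3)*(a - 1)*(a + 1)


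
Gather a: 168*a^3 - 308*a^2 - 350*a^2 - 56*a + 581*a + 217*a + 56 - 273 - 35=168*a^3 - 658*a^2 + 742*a - 252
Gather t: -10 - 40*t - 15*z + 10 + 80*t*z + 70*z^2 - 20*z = t*(80*z - 40) + 70*z^2 - 35*z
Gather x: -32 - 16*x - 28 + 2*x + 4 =-14*x - 56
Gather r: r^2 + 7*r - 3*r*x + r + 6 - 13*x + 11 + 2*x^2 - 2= r^2 + r*(8 - 3*x) + 2*x^2 - 13*x + 15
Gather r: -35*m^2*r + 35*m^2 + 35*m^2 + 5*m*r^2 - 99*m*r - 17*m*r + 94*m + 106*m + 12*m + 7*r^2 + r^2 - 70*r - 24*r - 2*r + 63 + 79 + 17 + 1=70*m^2 + 212*m + r^2*(5*m + 8) + r*(-35*m^2 - 116*m - 96) + 160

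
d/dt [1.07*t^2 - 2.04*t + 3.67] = 2.14*t - 2.04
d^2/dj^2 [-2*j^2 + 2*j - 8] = -4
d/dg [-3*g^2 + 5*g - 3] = 5 - 6*g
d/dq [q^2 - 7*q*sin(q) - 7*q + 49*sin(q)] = -7*q*cos(q) + 2*q - 7*sin(q) + 49*cos(q) - 7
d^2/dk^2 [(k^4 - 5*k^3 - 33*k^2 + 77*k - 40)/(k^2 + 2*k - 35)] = 2*(k^6 + 6*k^5 - 93*k^4 - 612*k^3 + 4815*k^2 - 10530*k - 36595)/(k^6 + 6*k^5 - 93*k^4 - 412*k^3 + 3255*k^2 + 7350*k - 42875)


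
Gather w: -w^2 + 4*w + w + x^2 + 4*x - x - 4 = -w^2 + 5*w + x^2 + 3*x - 4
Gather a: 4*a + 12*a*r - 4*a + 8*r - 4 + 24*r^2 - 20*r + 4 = 12*a*r + 24*r^2 - 12*r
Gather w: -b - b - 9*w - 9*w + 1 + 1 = -2*b - 18*w + 2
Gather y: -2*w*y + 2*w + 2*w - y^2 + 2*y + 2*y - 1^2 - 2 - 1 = 4*w - y^2 + y*(4 - 2*w) - 4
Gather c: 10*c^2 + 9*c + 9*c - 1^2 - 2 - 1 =10*c^2 + 18*c - 4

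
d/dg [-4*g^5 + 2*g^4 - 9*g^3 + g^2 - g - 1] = -20*g^4 + 8*g^3 - 27*g^2 + 2*g - 1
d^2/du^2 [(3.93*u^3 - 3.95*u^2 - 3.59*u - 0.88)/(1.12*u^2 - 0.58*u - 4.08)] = (-7.105427357601e-15*u^4 + 24.422728*u^3 - 59.12304*u^2 + 297.522816*u - 123.150368)/(1.404928*u^6 - 2.182656*u^5 - 14.223552*u^4 + 15.707096*u^3 + 51.814368*u^2 - 28.964736*u - 67.917312)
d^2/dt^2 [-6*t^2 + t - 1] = -12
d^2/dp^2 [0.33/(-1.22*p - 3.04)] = -0.982344/(1.22*p + 3.04)^3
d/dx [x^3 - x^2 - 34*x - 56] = 3*x^2 - 2*x - 34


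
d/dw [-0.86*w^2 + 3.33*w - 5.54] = 3.33 - 1.72*w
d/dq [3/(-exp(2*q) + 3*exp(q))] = 3*(2*exp(q) - 3)*exp(-q)/(exp(q) - 3)^2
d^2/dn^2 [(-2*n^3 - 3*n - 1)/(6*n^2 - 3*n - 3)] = 12*n*(-n^2 - n - 1)/(8*n^6 - 12*n^5 - 6*n^4 + 11*n^3 + 3*n^2 - 3*n - 1)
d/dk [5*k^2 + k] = 10*k + 1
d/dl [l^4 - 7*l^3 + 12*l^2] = l*(4*l^2 - 21*l + 24)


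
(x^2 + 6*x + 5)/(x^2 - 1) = (x + 5)/(x - 1)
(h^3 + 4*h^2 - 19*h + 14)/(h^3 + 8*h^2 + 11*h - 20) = (h^2 + 5*h - 14)/(h^2 + 9*h + 20)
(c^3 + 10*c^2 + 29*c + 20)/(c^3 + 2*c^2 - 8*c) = (c^2 + 6*c + 5)/(c*(c - 2))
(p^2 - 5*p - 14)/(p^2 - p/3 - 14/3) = 3*(p - 7)/(3*p - 7)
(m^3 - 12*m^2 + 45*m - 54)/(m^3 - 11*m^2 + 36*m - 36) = (m - 3)/(m - 2)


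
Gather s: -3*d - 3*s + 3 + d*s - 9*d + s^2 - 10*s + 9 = -12*d + s^2 + s*(d - 13) + 12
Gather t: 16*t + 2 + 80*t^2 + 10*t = 80*t^2 + 26*t + 2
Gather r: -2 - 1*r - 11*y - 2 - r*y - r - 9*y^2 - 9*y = r*(-y - 2) - 9*y^2 - 20*y - 4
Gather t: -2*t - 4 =-2*t - 4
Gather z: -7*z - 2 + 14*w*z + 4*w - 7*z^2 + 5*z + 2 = 4*w - 7*z^2 + z*(14*w - 2)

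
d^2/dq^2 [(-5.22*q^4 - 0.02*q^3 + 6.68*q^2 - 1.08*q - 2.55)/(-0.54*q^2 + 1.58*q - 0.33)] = (3.044304*q^6 - 26.722224*q^5 + 83.768472*q^4 - 54.223496*q^3 + 18.362664*q^2 - 14.195628*q + 11.49414)/(0.157464*q^6 - 1.382184*q^5 + 4.332852*q^4 - 5.633648*q^3 + 2.647854*q^2 - 0.516186*q + 0.035937)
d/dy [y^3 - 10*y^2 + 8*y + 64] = 3*y^2 - 20*y + 8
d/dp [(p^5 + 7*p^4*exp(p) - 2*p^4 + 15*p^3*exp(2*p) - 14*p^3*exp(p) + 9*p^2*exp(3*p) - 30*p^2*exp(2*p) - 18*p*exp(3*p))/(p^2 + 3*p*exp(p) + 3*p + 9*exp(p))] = (4*p^4*exp(p) + 3*p^4 + 6*p^3*exp(2*p) + 12*p^3*exp(p) + 8*p^3 + 9*p^2*exp(2*p) + 4*p^2*exp(p) - 18*p^2 - 18*p*exp(2*p) - 48*p*exp(p) - 18*exp(2*p))/(p^2 + 6*p + 9)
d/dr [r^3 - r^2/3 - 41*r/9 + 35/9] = 3*r^2 - 2*r/3 - 41/9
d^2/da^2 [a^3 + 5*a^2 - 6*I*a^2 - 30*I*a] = 6*a + 10 - 12*I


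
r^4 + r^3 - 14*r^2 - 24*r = r*(r - 4)*(r + 2)*(r + 3)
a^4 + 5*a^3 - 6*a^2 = a^2*(a - 1)*(a + 6)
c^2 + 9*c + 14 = (c + 2)*(c + 7)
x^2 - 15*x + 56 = (x - 8)*(x - 7)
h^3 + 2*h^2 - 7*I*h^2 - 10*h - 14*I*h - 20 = (h + 2)*(h - 5*I)*(h - 2*I)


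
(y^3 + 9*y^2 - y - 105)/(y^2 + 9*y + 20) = (y^2 + 4*y - 21)/(y + 4)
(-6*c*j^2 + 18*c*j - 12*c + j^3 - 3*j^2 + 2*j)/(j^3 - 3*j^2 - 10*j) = (6*c*j^2 - 18*c*j + 12*c - j^3 + 3*j^2 - 2*j)/(j*(-j^2 + 3*j + 10))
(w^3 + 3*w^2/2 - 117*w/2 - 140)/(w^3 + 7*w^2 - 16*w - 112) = (w^2 - 11*w/2 - 20)/(w^2 - 16)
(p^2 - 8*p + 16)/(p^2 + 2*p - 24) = (p - 4)/(p + 6)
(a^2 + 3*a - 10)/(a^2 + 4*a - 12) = (a + 5)/(a + 6)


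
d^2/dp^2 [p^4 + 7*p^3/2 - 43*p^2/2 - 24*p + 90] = 12*p^2 + 21*p - 43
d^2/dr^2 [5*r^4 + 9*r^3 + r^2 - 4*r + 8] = 60*r^2 + 54*r + 2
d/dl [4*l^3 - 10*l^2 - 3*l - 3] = 12*l^2 - 20*l - 3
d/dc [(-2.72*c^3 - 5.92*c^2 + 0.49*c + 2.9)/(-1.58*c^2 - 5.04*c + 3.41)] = (4.2976*c^4 + 27.4176*c^3 + 2.7854*c^2 - 31.2104*c + 16.2869)/(2.4964*c^4 + 15.9264*c^3 + 14.626*c^2 - 34.3728*c + 11.6281)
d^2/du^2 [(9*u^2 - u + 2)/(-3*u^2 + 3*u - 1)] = 18*(-8*u^3 + 3*u^2 + 5*u - 2)/(27*u^6 - 81*u^5 + 108*u^4 - 81*u^3 + 36*u^2 - 9*u + 1)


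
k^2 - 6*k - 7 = (k - 7)*(k + 1)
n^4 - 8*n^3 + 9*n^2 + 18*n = n*(n - 6)*(n - 3)*(n + 1)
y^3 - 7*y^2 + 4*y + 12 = (y - 6)*(y - 2)*(y + 1)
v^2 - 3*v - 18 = (v - 6)*(v + 3)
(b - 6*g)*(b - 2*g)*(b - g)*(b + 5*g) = b^4 - 4*b^3*g - 25*b^2*g^2 + 88*b*g^3 - 60*g^4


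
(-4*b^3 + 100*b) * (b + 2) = -4*b^4 - 8*b^3 + 100*b^2 + 200*b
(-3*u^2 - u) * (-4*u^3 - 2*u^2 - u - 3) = 12*u^5 + 10*u^4 + 5*u^3 + 10*u^2 + 3*u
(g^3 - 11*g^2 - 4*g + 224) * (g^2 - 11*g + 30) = g^5 - 22*g^4 + 147*g^3 - 62*g^2 - 2584*g + 6720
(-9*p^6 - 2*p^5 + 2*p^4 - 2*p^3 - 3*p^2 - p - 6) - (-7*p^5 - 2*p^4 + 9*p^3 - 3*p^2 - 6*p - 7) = -9*p^6 + 5*p^5 + 4*p^4 - 11*p^3 + 5*p + 1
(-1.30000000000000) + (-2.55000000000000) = -3.85000000000000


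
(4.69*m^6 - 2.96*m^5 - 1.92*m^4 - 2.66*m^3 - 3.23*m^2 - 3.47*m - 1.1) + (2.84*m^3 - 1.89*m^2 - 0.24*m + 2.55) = 4.69*m^6 - 2.96*m^5 - 1.92*m^4 + 0.18*m^3 - 5.12*m^2 - 3.71*m + 1.45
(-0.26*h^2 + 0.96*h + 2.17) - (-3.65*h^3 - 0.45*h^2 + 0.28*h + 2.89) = 3.65*h^3 + 0.19*h^2 + 0.68*h - 0.72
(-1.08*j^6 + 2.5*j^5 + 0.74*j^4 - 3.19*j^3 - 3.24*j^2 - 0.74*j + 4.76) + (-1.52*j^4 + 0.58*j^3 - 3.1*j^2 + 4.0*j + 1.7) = -1.08*j^6 + 2.5*j^5 - 0.78*j^4 - 2.61*j^3 - 6.34*j^2 + 3.26*j + 6.46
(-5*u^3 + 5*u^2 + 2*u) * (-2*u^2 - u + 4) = 10*u^5 - 5*u^4 - 29*u^3 + 18*u^2 + 8*u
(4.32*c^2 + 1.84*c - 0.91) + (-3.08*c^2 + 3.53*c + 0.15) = 1.24*c^2 + 5.37*c - 0.76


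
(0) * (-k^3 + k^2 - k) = 0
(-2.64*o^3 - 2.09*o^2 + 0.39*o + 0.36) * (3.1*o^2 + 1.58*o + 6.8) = -8.184*o^5 - 10.6502*o^4 - 20.0452*o^3 - 12.4798*o^2 + 3.2208*o + 2.448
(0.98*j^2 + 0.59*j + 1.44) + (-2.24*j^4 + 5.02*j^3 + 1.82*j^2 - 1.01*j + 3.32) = -2.24*j^4 + 5.02*j^3 + 2.8*j^2 - 0.42*j + 4.76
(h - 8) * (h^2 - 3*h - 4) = h^3 - 11*h^2 + 20*h + 32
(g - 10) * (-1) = 10 - g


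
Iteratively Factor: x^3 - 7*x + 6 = (x - 1)*(x^2 + x - 6) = (x - 1)*(x + 3)*(x - 2)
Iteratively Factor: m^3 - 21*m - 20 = (m - 5)*(m^2 + 5*m + 4) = (m - 5)*(m + 1)*(m + 4)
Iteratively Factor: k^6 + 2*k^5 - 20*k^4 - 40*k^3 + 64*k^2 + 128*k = (k + 2)*(k^5 - 20*k^3 + 64*k) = (k + 2)^2*(k^4 - 2*k^3 - 16*k^2 + 32*k) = (k - 4)*(k + 2)^2*(k^3 + 2*k^2 - 8*k) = k*(k - 4)*(k + 2)^2*(k^2 + 2*k - 8) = k*(k - 4)*(k - 2)*(k + 2)^2*(k + 4)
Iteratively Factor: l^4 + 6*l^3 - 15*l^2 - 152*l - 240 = (l + 4)*(l^3 + 2*l^2 - 23*l - 60) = (l + 3)*(l + 4)*(l^2 - l - 20) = (l + 3)*(l + 4)^2*(l - 5)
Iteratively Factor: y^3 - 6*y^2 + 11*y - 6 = (y - 2)*(y^2 - 4*y + 3) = (y - 2)*(y - 1)*(y - 3)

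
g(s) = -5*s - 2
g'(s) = -5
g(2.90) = -16.50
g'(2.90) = -5.00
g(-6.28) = 29.40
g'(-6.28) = -5.00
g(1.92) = -11.60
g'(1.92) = -5.00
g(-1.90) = 7.50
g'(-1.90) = -5.00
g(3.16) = -17.80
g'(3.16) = -5.00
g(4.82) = -26.10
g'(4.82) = -5.00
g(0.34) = -3.70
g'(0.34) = -5.00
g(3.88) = -21.40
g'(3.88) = -5.00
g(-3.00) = 13.00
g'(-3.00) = -5.00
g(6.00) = -32.00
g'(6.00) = -5.00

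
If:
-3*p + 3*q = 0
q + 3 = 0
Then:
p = -3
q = -3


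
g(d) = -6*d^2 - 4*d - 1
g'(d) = -12*d - 4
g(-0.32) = -0.33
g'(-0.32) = -0.16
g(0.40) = -3.56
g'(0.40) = -8.80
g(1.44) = -19.20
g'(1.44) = -21.28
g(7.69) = -386.58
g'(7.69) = -96.28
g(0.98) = -10.68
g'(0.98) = -15.76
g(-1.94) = -15.82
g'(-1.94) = 19.28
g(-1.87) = -14.50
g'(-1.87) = 18.44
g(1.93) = -31.07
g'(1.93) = -27.16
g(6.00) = -241.00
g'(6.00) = -76.00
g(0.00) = -1.00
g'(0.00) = -4.00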